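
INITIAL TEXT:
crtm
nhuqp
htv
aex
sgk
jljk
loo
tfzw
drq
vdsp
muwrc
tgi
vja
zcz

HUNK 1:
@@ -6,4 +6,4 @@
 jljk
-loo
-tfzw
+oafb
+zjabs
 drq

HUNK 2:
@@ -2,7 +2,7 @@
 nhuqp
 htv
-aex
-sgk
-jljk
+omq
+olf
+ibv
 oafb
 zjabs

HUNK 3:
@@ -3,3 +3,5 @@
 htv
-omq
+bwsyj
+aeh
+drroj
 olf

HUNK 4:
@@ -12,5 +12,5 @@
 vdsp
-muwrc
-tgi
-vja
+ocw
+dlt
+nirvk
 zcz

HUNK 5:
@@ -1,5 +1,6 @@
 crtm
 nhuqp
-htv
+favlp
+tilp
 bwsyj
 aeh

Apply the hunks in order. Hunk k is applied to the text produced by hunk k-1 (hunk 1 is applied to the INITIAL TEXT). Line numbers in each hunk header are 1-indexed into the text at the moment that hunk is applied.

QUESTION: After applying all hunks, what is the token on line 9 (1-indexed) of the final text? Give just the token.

Hunk 1: at line 6 remove [loo,tfzw] add [oafb,zjabs] -> 14 lines: crtm nhuqp htv aex sgk jljk oafb zjabs drq vdsp muwrc tgi vja zcz
Hunk 2: at line 2 remove [aex,sgk,jljk] add [omq,olf,ibv] -> 14 lines: crtm nhuqp htv omq olf ibv oafb zjabs drq vdsp muwrc tgi vja zcz
Hunk 3: at line 3 remove [omq] add [bwsyj,aeh,drroj] -> 16 lines: crtm nhuqp htv bwsyj aeh drroj olf ibv oafb zjabs drq vdsp muwrc tgi vja zcz
Hunk 4: at line 12 remove [muwrc,tgi,vja] add [ocw,dlt,nirvk] -> 16 lines: crtm nhuqp htv bwsyj aeh drroj olf ibv oafb zjabs drq vdsp ocw dlt nirvk zcz
Hunk 5: at line 1 remove [htv] add [favlp,tilp] -> 17 lines: crtm nhuqp favlp tilp bwsyj aeh drroj olf ibv oafb zjabs drq vdsp ocw dlt nirvk zcz
Final line 9: ibv

Answer: ibv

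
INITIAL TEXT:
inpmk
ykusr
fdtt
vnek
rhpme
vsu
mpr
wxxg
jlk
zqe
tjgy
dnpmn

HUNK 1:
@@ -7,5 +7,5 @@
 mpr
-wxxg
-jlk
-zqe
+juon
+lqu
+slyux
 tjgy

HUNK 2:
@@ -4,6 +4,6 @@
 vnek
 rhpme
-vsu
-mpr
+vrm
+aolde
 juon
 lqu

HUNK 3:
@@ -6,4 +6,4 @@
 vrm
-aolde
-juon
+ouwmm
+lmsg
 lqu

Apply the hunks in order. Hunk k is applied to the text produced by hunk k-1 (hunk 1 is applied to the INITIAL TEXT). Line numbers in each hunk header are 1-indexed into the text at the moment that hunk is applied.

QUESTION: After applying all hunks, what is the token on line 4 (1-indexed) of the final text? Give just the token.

Hunk 1: at line 7 remove [wxxg,jlk,zqe] add [juon,lqu,slyux] -> 12 lines: inpmk ykusr fdtt vnek rhpme vsu mpr juon lqu slyux tjgy dnpmn
Hunk 2: at line 4 remove [vsu,mpr] add [vrm,aolde] -> 12 lines: inpmk ykusr fdtt vnek rhpme vrm aolde juon lqu slyux tjgy dnpmn
Hunk 3: at line 6 remove [aolde,juon] add [ouwmm,lmsg] -> 12 lines: inpmk ykusr fdtt vnek rhpme vrm ouwmm lmsg lqu slyux tjgy dnpmn
Final line 4: vnek

Answer: vnek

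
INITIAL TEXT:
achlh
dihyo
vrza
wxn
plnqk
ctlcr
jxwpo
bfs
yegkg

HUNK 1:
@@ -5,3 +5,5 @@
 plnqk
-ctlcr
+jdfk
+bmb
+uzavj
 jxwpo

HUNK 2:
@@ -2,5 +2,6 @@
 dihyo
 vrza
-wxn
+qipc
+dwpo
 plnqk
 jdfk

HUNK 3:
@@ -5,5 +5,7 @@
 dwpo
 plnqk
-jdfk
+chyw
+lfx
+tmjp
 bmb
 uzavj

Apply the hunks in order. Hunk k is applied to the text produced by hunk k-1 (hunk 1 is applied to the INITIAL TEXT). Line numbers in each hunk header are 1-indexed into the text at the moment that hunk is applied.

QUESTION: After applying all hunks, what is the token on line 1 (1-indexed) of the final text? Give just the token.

Answer: achlh

Derivation:
Hunk 1: at line 5 remove [ctlcr] add [jdfk,bmb,uzavj] -> 11 lines: achlh dihyo vrza wxn plnqk jdfk bmb uzavj jxwpo bfs yegkg
Hunk 2: at line 2 remove [wxn] add [qipc,dwpo] -> 12 lines: achlh dihyo vrza qipc dwpo plnqk jdfk bmb uzavj jxwpo bfs yegkg
Hunk 3: at line 5 remove [jdfk] add [chyw,lfx,tmjp] -> 14 lines: achlh dihyo vrza qipc dwpo plnqk chyw lfx tmjp bmb uzavj jxwpo bfs yegkg
Final line 1: achlh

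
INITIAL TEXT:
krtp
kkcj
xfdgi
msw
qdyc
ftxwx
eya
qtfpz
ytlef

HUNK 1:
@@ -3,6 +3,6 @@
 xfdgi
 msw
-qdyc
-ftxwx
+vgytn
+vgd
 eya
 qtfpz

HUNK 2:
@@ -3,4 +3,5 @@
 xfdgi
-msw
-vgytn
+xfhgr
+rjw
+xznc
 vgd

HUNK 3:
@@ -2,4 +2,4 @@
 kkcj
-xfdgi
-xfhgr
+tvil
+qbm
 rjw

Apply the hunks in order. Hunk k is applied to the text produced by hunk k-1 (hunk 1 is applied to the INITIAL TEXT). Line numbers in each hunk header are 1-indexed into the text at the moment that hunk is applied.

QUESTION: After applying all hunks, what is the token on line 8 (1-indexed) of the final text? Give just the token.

Answer: eya

Derivation:
Hunk 1: at line 3 remove [qdyc,ftxwx] add [vgytn,vgd] -> 9 lines: krtp kkcj xfdgi msw vgytn vgd eya qtfpz ytlef
Hunk 2: at line 3 remove [msw,vgytn] add [xfhgr,rjw,xznc] -> 10 lines: krtp kkcj xfdgi xfhgr rjw xznc vgd eya qtfpz ytlef
Hunk 3: at line 2 remove [xfdgi,xfhgr] add [tvil,qbm] -> 10 lines: krtp kkcj tvil qbm rjw xznc vgd eya qtfpz ytlef
Final line 8: eya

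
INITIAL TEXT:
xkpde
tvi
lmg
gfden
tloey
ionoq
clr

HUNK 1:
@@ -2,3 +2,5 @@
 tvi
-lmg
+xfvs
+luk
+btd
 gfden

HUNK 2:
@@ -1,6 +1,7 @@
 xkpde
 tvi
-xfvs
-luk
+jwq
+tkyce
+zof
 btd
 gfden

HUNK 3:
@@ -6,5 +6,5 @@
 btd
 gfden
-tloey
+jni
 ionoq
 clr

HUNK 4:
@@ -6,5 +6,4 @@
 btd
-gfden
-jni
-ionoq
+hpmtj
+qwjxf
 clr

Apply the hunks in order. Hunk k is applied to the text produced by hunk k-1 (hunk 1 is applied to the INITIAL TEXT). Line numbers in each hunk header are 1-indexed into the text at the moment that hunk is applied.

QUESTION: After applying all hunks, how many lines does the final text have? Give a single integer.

Hunk 1: at line 2 remove [lmg] add [xfvs,luk,btd] -> 9 lines: xkpde tvi xfvs luk btd gfden tloey ionoq clr
Hunk 2: at line 1 remove [xfvs,luk] add [jwq,tkyce,zof] -> 10 lines: xkpde tvi jwq tkyce zof btd gfden tloey ionoq clr
Hunk 3: at line 6 remove [tloey] add [jni] -> 10 lines: xkpde tvi jwq tkyce zof btd gfden jni ionoq clr
Hunk 4: at line 6 remove [gfden,jni,ionoq] add [hpmtj,qwjxf] -> 9 lines: xkpde tvi jwq tkyce zof btd hpmtj qwjxf clr
Final line count: 9

Answer: 9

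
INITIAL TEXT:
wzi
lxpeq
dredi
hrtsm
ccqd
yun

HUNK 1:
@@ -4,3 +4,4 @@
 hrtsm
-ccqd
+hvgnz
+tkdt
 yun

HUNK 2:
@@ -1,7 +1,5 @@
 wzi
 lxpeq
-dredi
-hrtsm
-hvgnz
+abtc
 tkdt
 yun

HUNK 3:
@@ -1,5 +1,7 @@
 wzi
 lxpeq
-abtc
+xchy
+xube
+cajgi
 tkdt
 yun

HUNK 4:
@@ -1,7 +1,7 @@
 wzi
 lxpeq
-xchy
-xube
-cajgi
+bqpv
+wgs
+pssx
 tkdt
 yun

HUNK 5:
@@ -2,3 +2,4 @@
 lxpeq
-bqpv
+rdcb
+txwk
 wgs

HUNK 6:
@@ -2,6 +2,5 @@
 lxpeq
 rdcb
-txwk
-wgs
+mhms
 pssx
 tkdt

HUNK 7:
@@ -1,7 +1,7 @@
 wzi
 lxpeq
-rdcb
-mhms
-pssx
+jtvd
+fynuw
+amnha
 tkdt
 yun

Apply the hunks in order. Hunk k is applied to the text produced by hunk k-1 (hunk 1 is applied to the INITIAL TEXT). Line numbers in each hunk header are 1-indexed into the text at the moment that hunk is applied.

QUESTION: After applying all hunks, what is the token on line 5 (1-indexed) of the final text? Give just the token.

Answer: amnha

Derivation:
Hunk 1: at line 4 remove [ccqd] add [hvgnz,tkdt] -> 7 lines: wzi lxpeq dredi hrtsm hvgnz tkdt yun
Hunk 2: at line 1 remove [dredi,hrtsm,hvgnz] add [abtc] -> 5 lines: wzi lxpeq abtc tkdt yun
Hunk 3: at line 1 remove [abtc] add [xchy,xube,cajgi] -> 7 lines: wzi lxpeq xchy xube cajgi tkdt yun
Hunk 4: at line 1 remove [xchy,xube,cajgi] add [bqpv,wgs,pssx] -> 7 lines: wzi lxpeq bqpv wgs pssx tkdt yun
Hunk 5: at line 2 remove [bqpv] add [rdcb,txwk] -> 8 lines: wzi lxpeq rdcb txwk wgs pssx tkdt yun
Hunk 6: at line 2 remove [txwk,wgs] add [mhms] -> 7 lines: wzi lxpeq rdcb mhms pssx tkdt yun
Hunk 7: at line 1 remove [rdcb,mhms,pssx] add [jtvd,fynuw,amnha] -> 7 lines: wzi lxpeq jtvd fynuw amnha tkdt yun
Final line 5: amnha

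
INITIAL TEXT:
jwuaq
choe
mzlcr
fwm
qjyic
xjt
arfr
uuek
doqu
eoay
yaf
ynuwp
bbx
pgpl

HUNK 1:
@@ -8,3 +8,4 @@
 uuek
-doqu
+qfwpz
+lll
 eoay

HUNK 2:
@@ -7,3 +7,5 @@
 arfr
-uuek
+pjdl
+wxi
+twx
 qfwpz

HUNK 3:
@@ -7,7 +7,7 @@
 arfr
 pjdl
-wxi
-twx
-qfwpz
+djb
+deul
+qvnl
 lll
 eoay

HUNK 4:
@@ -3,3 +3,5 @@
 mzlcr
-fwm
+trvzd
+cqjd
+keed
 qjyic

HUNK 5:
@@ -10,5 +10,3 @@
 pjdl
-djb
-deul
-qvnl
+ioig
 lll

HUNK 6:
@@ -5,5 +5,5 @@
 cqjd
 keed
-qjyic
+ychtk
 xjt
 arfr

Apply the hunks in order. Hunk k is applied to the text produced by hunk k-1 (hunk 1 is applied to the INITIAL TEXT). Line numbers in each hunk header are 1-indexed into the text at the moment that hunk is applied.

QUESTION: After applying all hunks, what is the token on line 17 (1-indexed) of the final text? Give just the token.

Answer: pgpl

Derivation:
Hunk 1: at line 8 remove [doqu] add [qfwpz,lll] -> 15 lines: jwuaq choe mzlcr fwm qjyic xjt arfr uuek qfwpz lll eoay yaf ynuwp bbx pgpl
Hunk 2: at line 7 remove [uuek] add [pjdl,wxi,twx] -> 17 lines: jwuaq choe mzlcr fwm qjyic xjt arfr pjdl wxi twx qfwpz lll eoay yaf ynuwp bbx pgpl
Hunk 3: at line 7 remove [wxi,twx,qfwpz] add [djb,deul,qvnl] -> 17 lines: jwuaq choe mzlcr fwm qjyic xjt arfr pjdl djb deul qvnl lll eoay yaf ynuwp bbx pgpl
Hunk 4: at line 3 remove [fwm] add [trvzd,cqjd,keed] -> 19 lines: jwuaq choe mzlcr trvzd cqjd keed qjyic xjt arfr pjdl djb deul qvnl lll eoay yaf ynuwp bbx pgpl
Hunk 5: at line 10 remove [djb,deul,qvnl] add [ioig] -> 17 lines: jwuaq choe mzlcr trvzd cqjd keed qjyic xjt arfr pjdl ioig lll eoay yaf ynuwp bbx pgpl
Hunk 6: at line 5 remove [qjyic] add [ychtk] -> 17 lines: jwuaq choe mzlcr trvzd cqjd keed ychtk xjt arfr pjdl ioig lll eoay yaf ynuwp bbx pgpl
Final line 17: pgpl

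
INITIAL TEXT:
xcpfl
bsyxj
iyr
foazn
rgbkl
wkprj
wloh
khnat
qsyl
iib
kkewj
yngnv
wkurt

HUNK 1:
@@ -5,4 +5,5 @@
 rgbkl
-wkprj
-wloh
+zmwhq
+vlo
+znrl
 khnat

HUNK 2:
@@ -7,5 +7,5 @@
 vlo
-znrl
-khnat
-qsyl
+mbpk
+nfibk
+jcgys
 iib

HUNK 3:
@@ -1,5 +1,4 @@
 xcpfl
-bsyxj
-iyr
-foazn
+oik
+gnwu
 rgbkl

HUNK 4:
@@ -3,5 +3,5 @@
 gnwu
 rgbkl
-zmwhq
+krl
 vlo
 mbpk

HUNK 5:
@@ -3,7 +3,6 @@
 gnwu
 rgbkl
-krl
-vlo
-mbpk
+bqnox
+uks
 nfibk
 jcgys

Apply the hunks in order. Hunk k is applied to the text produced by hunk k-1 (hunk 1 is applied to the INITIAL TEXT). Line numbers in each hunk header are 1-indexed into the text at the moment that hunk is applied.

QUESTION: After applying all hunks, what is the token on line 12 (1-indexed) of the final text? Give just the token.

Answer: wkurt

Derivation:
Hunk 1: at line 5 remove [wkprj,wloh] add [zmwhq,vlo,znrl] -> 14 lines: xcpfl bsyxj iyr foazn rgbkl zmwhq vlo znrl khnat qsyl iib kkewj yngnv wkurt
Hunk 2: at line 7 remove [znrl,khnat,qsyl] add [mbpk,nfibk,jcgys] -> 14 lines: xcpfl bsyxj iyr foazn rgbkl zmwhq vlo mbpk nfibk jcgys iib kkewj yngnv wkurt
Hunk 3: at line 1 remove [bsyxj,iyr,foazn] add [oik,gnwu] -> 13 lines: xcpfl oik gnwu rgbkl zmwhq vlo mbpk nfibk jcgys iib kkewj yngnv wkurt
Hunk 4: at line 3 remove [zmwhq] add [krl] -> 13 lines: xcpfl oik gnwu rgbkl krl vlo mbpk nfibk jcgys iib kkewj yngnv wkurt
Hunk 5: at line 3 remove [krl,vlo,mbpk] add [bqnox,uks] -> 12 lines: xcpfl oik gnwu rgbkl bqnox uks nfibk jcgys iib kkewj yngnv wkurt
Final line 12: wkurt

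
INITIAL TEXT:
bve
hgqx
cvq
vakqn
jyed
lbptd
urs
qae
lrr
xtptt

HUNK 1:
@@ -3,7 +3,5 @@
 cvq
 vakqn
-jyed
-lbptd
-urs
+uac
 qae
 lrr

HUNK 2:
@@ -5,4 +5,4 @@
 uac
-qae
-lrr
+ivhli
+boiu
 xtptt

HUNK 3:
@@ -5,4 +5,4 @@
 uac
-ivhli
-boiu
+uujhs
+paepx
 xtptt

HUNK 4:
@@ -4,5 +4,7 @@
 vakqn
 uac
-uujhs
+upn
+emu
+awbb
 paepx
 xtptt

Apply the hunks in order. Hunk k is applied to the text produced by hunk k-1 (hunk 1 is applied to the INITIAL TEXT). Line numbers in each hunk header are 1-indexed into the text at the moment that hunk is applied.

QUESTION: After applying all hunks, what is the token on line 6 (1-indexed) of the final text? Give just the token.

Answer: upn

Derivation:
Hunk 1: at line 3 remove [jyed,lbptd,urs] add [uac] -> 8 lines: bve hgqx cvq vakqn uac qae lrr xtptt
Hunk 2: at line 5 remove [qae,lrr] add [ivhli,boiu] -> 8 lines: bve hgqx cvq vakqn uac ivhli boiu xtptt
Hunk 3: at line 5 remove [ivhli,boiu] add [uujhs,paepx] -> 8 lines: bve hgqx cvq vakqn uac uujhs paepx xtptt
Hunk 4: at line 4 remove [uujhs] add [upn,emu,awbb] -> 10 lines: bve hgqx cvq vakqn uac upn emu awbb paepx xtptt
Final line 6: upn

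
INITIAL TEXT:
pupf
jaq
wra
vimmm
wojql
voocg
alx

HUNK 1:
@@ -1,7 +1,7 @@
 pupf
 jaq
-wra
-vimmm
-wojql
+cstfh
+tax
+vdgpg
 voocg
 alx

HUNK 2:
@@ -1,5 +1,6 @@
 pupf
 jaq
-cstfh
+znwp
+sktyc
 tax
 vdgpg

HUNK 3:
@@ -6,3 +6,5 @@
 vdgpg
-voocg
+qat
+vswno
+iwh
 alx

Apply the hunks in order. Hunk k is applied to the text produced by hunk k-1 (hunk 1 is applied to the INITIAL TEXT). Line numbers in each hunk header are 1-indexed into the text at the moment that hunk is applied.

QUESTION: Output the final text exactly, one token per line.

Hunk 1: at line 1 remove [wra,vimmm,wojql] add [cstfh,tax,vdgpg] -> 7 lines: pupf jaq cstfh tax vdgpg voocg alx
Hunk 2: at line 1 remove [cstfh] add [znwp,sktyc] -> 8 lines: pupf jaq znwp sktyc tax vdgpg voocg alx
Hunk 3: at line 6 remove [voocg] add [qat,vswno,iwh] -> 10 lines: pupf jaq znwp sktyc tax vdgpg qat vswno iwh alx

Answer: pupf
jaq
znwp
sktyc
tax
vdgpg
qat
vswno
iwh
alx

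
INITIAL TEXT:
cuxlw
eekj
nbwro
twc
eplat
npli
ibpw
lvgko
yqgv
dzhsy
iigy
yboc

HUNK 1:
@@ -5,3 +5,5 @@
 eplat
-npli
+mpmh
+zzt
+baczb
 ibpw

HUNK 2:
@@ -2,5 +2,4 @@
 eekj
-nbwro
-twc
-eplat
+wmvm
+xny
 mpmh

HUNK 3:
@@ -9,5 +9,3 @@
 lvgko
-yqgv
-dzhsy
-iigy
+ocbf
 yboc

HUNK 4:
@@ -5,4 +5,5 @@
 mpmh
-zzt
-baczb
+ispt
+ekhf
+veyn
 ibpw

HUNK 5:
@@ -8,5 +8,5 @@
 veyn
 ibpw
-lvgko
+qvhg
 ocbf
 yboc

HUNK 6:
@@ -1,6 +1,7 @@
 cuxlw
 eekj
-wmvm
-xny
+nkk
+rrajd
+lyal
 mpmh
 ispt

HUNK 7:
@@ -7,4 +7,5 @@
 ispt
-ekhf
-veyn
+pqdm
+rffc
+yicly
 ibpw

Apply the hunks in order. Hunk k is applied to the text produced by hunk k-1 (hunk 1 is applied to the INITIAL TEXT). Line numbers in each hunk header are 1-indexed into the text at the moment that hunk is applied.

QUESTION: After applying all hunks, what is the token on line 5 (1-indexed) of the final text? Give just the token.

Answer: lyal

Derivation:
Hunk 1: at line 5 remove [npli] add [mpmh,zzt,baczb] -> 14 lines: cuxlw eekj nbwro twc eplat mpmh zzt baczb ibpw lvgko yqgv dzhsy iigy yboc
Hunk 2: at line 2 remove [nbwro,twc,eplat] add [wmvm,xny] -> 13 lines: cuxlw eekj wmvm xny mpmh zzt baczb ibpw lvgko yqgv dzhsy iigy yboc
Hunk 3: at line 9 remove [yqgv,dzhsy,iigy] add [ocbf] -> 11 lines: cuxlw eekj wmvm xny mpmh zzt baczb ibpw lvgko ocbf yboc
Hunk 4: at line 5 remove [zzt,baczb] add [ispt,ekhf,veyn] -> 12 lines: cuxlw eekj wmvm xny mpmh ispt ekhf veyn ibpw lvgko ocbf yboc
Hunk 5: at line 8 remove [lvgko] add [qvhg] -> 12 lines: cuxlw eekj wmvm xny mpmh ispt ekhf veyn ibpw qvhg ocbf yboc
Hunk 6: at line 1 remove [wmvm,xny] add [nkk,rrajd,lyal] -> 13 lines: cuxlw eekj nkk rrajd lyal mpmh ispt ekhf veyn ibpw qvhg ocbf yboc
Hunk 7: at line 7 remove [ekhf,veyn] add [pqdm,rffc,yicly] -> 14 lines: cuxlw eekj nkk rrajd lyal mpmh ispt pqdm rffc yicly ibpw qvhg ocbf yboc
Final line 5: lyal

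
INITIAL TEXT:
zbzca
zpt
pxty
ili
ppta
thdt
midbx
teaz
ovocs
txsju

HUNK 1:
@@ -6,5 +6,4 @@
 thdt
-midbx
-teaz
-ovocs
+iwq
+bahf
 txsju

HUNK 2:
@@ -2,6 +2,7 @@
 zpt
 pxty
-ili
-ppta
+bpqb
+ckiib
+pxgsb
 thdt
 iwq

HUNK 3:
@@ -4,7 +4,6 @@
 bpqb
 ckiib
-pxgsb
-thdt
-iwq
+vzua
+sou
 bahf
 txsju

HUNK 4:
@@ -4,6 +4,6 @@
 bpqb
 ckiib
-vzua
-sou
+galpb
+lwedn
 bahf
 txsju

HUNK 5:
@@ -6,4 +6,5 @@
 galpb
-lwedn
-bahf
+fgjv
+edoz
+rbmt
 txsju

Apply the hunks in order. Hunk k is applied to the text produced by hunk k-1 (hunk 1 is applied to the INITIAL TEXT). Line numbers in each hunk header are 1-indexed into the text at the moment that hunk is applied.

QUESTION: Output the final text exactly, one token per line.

Hunk 1: at line 6 remove [midbx,teaz,ovocs] add [iwq,bahf] -> 9 lines: zbzca zpt pxty ili ppta thdt iwq bahf txsju
Hunk 2: at line 2 remove [ili,ppta] add [bpqb,ckiib,pxgsb] -> 10 lines: zbzca zpt pxty bpqb ckiib pxgsb thdt iwq bahf txsju
Hunk 3: at line 4 remove [pxgsb,thdt,iwq] add [vzua,sou] -> 9 lines: zbzca zpt pxty bpqb ckiib vzua sou bahf txsju
Hunk 4: at line 4 remove [vzua,sou] add [galpb,lwedn] -> 9 lines: zbzca zpt pxty bpqb ckiib galpb lwedn bahf txsju
Hunk 5: at line 6 remove [lwedn,bahf] add [fgjv,edoz,rbmt] -> 10 lines: zbzca zpt pxty bpqb ckiib galpb fgjv edoz rbmt txsju

Answer: zbzca
zpt
pxty
bpqb
ckiib
galpb
fgjv
edoz
rbmt
txsju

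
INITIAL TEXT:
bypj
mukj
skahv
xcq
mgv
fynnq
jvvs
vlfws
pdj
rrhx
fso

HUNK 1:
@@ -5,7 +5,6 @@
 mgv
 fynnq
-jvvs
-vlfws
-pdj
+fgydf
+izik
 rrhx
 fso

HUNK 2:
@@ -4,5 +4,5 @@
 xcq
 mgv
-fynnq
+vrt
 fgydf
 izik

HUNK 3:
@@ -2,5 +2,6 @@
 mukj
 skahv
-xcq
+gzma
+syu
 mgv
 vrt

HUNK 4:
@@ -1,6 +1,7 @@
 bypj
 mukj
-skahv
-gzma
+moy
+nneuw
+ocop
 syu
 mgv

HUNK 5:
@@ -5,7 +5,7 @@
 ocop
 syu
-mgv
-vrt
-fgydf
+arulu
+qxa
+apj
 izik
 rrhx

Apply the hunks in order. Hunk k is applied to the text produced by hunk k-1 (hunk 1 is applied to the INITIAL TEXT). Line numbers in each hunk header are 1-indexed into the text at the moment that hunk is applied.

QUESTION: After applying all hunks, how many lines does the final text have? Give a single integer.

Hunk 1: at line 5 remove [jvvs,vlfws,pdj] add [fgydf,izik] -> 10 lines: bypj mukj skahv xcq mgv fynnq fgydf izik rrhx fso
Hunk 2: at line 4 remove [fynnq] add [vrt] -> 10 lines: bypj mukj skahv xcq mgv vrt fgydf izik rrhx fso
Hunk 3: at line 2 remove [xcq] add [gzma,syu] -> 11 lines: bypj mukj skahv gzma syu mgv vrt fgydf izik rrhx fso
Hunk 4: at line 1 remove [skahv,gzma] add [moy,nneuw,ocop] -> 12 lines: bypj mukj moy nneuw ocop syu mgv vrt fgydf izik rrhx fso
Hunk 5: at line 5 remove [mgv,vrt,fgydf] add [arulu,qxa,apj] -> 12 lines: bypj mukj moy nneuw ocop syu arulu qxa apj izik rrhx fso
Final line count: 12

Answer: 12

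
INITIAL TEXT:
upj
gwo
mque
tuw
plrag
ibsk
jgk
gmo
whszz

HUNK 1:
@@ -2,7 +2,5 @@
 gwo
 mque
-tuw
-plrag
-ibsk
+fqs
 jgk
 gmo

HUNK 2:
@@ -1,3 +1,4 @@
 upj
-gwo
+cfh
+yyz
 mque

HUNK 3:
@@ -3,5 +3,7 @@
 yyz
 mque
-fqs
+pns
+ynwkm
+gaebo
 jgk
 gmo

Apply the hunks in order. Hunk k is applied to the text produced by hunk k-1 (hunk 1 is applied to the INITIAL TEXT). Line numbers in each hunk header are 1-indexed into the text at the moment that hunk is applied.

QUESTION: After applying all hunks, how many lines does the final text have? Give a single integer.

Answer: 10

Derivation:
Hunk 1: at line 2 remove [tuw,plrag,ibsk] add [fqs] -> 7 lines: upj gwo mque fqs jgk gmo whszz
Hunk 2: at line 1 remove [gwo] add [cfh,yyz] -> 8 lines: upj cfh yyz mque fqs jgk gmo whszz
Hunk 3: at line 3 remove [fqs] add [pns,ynwkm,gaebo] -> 10 lines: upj cfh yyz mque pns ynwkm gaebo jgk gmo whszz
Final line count: 10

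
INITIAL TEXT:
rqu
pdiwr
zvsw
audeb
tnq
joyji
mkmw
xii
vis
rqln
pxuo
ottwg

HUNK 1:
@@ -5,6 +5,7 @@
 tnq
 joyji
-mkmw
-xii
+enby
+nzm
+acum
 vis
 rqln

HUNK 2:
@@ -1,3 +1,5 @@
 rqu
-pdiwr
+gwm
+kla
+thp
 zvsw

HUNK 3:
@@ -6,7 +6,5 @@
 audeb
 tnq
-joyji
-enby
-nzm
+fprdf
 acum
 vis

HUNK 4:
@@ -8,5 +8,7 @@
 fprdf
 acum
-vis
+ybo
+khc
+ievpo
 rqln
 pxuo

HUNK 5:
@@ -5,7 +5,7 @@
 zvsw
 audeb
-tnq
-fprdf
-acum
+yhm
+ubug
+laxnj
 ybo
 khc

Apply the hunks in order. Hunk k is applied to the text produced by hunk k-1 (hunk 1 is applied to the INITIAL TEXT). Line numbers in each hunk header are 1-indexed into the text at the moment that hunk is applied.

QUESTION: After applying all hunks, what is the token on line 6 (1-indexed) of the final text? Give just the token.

Answer: audeb

Derivation:
Hunk 1: at line 5 remove [mkmw,xii] add [enby,nzm,acum] -> 13 lines: rqu pdiwr zvsw audeb tnq joyji enby nzm acum vis rqln pxuo ottwg
Hunk 2: at line 1 remove [pdiwr] add [gwm,kla,thp] -> 15 lines: rqu gwm kla thp zvsw audeb tnq joyji enby nzm acum vis rqln pxuo ottwg
Hunk 3: at line 6 remove [joyji,enby,nzm] add [fprdf] -> 13 lines: rqu gwm kla thp zvsw audeb tnq fprdf acum vis rqln pxuo ottwg
Hunk 4: at line 8 remove [vis] add [ybo,khc,ievpo] -> 15 lines: rqu gwm kla thp zvsw audeb tnq fprdf acum ybo khc ievpo rqln pxuo ottwg
Hunk 5: at line 5 remove [tnq,fprdf,acum] add [yhm,ubug,laxnj] -> 15 lines: rqu gwm kla thp zvsw audeb yhm ubug laxnj ybo khc ievpo rqln pxuo ottwg
Final line 6: audeb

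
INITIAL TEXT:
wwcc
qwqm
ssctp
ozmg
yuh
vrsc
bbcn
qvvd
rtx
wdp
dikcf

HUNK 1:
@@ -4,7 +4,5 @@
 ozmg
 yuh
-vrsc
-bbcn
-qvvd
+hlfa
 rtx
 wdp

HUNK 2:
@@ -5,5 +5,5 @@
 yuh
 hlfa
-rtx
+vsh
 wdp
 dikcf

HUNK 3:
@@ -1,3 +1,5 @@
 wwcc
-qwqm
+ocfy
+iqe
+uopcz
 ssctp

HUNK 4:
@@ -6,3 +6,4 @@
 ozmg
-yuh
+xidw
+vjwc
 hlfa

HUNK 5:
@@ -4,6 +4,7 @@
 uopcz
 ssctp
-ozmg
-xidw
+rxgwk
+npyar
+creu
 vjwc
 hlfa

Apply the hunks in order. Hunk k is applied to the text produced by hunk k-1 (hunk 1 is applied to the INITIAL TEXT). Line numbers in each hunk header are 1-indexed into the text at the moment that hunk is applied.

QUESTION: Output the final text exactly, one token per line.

Answer: wwcc
ocfy
iqe
uopcz
ssctp
rxgwk
npyar
creu
vjwc
hlfa
vsh
wdp
dikcf

Derivation:
Hunk 1: at line 4 remove [vrsc,bbcn,qvvd] add [hlfa] -> 9 lines: wwcc qwqm ssctp ozmg yuh hlfa rtx wdp dikcf
Hunk 2: at line 5 remove [rtx] add [vsh] -> 9 lines: wwcc qwqm ssctp ozmg yuh hlfa vsh wdp dikcf
Hunk 3: at line 1 remove [qwqm] add [ocfy,iqe,uopcz] -> 11 lines: wwcc ocfy iqe uopcz ssctp ozmg yuh hlfa vsh wdp dikcf
Hunk 4: at line 6 remove [yuh] add [xidw,vjwc] -> 12 lines: wwcc ocfy iqe uopcz ssctp ozmg xidw vjwc hlfa vsh wdp dikcf
Hunk 5: at line 4 remove [ozmg,xidw] add [rxgwk,npyar,creu] -> 13 lines: wwcc ocfy iqe uopcz ssctp rxgwk npyar creu vjwc hlfa vsh wdp dikcf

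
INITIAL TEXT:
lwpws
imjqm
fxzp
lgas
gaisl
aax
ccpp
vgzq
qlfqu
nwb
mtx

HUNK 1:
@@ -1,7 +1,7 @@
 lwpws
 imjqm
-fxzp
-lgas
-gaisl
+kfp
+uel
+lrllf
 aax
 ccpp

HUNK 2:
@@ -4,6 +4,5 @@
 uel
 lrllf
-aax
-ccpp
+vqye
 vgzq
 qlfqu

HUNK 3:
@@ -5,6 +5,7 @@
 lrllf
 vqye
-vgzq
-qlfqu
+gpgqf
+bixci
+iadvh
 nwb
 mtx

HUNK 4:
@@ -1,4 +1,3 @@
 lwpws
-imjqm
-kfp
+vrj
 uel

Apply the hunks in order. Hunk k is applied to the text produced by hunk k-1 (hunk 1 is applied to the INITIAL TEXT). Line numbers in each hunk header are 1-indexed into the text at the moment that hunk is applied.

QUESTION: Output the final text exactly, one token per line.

Hunk 1: at line 1 remove [fxzp,lgas,gaisl] add [kfp,uel,lrllf] -> 11 lines: lwpws imjqm kfp uel lrllf aax ccpp vgzq qlfqu nwb mtx
Hunk 2: at line 4 remove [aax,ccpp] add [vqye] -> 10 lines: lwpws imjqm kfp uel lrllf vqye vgzq qlfqu nwb mtx
Hunk 3: at line 5 remove [vgzq,qlfqu] add [gpgqf,bixci,iadvh] -> 11 lines: lwpws imjqm kfp uel lrllf vqye gpgqf bixci iadvh nwb mtx
Hunk 4: at line 1 remove [imjqm,kfp] add [vrj] -> 10 lines: lwpws vrj uel lrllf vqye gpgqf bixci iadvh nwb mtx

Answer: lwpws
vrj
uel
lrllf
vqye
gpgqf
bixci
iadvh
nwb
mtx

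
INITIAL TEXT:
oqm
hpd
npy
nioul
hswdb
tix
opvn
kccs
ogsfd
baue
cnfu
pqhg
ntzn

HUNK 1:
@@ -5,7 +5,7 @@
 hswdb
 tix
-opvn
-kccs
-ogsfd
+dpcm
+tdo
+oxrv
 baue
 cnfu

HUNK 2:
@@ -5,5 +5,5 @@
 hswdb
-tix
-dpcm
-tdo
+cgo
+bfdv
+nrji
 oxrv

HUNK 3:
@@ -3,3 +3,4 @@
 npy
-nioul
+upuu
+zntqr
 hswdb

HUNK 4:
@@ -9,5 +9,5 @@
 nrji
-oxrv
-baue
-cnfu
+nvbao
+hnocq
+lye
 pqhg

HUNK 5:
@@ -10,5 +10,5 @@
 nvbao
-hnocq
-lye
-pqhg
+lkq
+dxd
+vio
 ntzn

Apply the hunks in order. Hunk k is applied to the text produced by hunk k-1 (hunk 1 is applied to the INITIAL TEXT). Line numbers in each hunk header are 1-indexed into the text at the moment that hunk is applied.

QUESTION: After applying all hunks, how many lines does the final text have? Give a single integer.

Hunk 1: at line 5 remove [opvn,kccs,ogsfd] add [dpcm,tdo,oxrv] -> 13 lines: oqm hpd npy nioul hswdb tix dpcm tdo oxrv baue cnfu pqhg ntzn
Hunk 2: at line 5 remove [tix,dpcm,tdo] add [cgo,bfdv,nrji] -> 13 lines: oqm hpd npy nioul hswdb cgo bfdv nrji oxrv baue cnfu pqhg ntzn
Hunk 3: at line 3 remove [nioul] add [upuu,zntqr] -> 14 lines: oqm hpd npy upuu zntqr hswdb cgo bfdv nrji oxrv baue cnfu pqhg ntzn
Hunk 4: at line 9 remove [oxrv,baue,cnfu] add [nvbao,hnocq,lye] -> 14 lines: oqm hpd npy upuu zntqr hswdb cgo bfdv nrji nvbao hnocq lye pqhg ntzn
Hunk 5: at line 10 remove [hnocq,lye,pqhg] add [lkq,dxd,vio] -> 14 lines: oqm hpd npy upuu zntqr hswdb cgo bfdv nrji nvbao lkq dxd vio ntzn
Final line count: 14

Answer: 14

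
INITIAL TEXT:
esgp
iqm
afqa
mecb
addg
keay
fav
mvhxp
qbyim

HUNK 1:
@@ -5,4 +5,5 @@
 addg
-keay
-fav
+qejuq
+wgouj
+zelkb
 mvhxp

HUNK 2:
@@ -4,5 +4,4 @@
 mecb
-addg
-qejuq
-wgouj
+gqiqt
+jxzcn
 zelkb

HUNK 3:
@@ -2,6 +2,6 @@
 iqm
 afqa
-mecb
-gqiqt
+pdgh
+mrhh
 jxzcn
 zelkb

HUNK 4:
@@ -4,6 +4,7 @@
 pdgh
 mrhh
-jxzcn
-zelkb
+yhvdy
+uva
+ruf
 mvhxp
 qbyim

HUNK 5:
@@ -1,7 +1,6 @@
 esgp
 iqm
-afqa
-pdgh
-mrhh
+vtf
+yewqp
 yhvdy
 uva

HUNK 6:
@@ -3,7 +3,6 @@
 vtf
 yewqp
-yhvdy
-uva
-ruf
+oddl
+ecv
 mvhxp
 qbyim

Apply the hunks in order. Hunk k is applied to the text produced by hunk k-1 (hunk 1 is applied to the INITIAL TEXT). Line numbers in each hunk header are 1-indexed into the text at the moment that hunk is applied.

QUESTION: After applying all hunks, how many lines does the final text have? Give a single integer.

Hunk 1: at line 5 remove [keay,fav] add [qejuq,wgouj,zelkb] -> 10 lines: esgp iqm afqa mecb addg qejuq wgouj zelkb mvhxp qbyim
Hunk 2: at line 4 remove [addg,qejuq,wgouj] add [gqiqt,jxzcn] -> 9 lines: esgp iqm afqa mecb gqiqt jxzcn zelkb mvhxp qbyim
Hunk 3: at line 2 remove [mecb,gqiqt] add [pdgh,mrhh] -> 9 lines: esgp iqm afqa pdgh mrhh jxzcn zelkb mvhxp qbyim
Hunk 4: at line 4 remove [jxzcn,zelkb] add [yhvdy,uva,ruf] -> 10 lines: esgp iqm afqa pdgh mrhh yhvdy uva ruf mvhxp qbyim
Hunk 5: at line 1 remove [afqa,pdgh,mrhh] add [vtf,yewqp] -> 9 lines: esgp iqm vtf yewqp yhvdy uva ruf mvhxp qbyim
Hunk 6: at line 3 remove [yhvdy,uva,ruf] add [oddl,ecv] -> 8 lines: esgp iqm vtf yewqp oddl ecv mvhxp qbyim
Final line count: 8

Answer: 8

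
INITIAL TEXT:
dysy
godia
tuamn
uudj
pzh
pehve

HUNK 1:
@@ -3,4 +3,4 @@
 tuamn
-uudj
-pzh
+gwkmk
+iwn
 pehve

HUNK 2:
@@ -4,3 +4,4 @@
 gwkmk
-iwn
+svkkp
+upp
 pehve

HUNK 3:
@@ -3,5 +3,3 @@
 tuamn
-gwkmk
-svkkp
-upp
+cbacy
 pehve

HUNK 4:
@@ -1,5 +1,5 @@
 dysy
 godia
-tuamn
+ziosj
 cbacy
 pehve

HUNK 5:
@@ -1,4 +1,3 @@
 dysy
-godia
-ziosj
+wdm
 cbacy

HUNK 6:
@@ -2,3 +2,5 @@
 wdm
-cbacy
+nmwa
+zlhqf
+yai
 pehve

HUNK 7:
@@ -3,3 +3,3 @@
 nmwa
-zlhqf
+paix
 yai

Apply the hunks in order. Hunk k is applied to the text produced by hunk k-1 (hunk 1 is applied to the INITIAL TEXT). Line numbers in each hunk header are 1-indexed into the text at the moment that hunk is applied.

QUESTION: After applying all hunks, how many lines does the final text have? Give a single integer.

Answer: 6

Derivation:
Hunk 1: at line 3 remove [uudj,pzh] add [gwkmk,iwn] -> 6 lines: dysy godia tuamn gwkmk iwn pehve
Hunk 2: at line 4 remove [iwn] add [svkkp,upp] -> 7 lines: dysy godia tuamn gwkmk svkkp upp pehve
Hunk 3: at line 3 remove [gwkmk,svkkp,upp] add [cbacy] -> 5 lines: dysy godia tuamn cbacy pehve
Hunk 4: at line 1 remove [tuamn] add [ziosj] -> 5 lines: dysy godia ziosj cbacy pehve
Hunk 5: at line 1 remove [godia,ziosj] add [wdm] -> 4 lines: dysy wdm cbacy pehve
Hunk 6: at line 2 remove [cbacy] add [nmwa,zlhqf,yai] -> 6 lines: dysy wdm nmwa zlhqf yai pehve
Hunk 7: at line 3 remove [zlhqf] add [paix] -> 6 lines: dysy wdm nmwa paix yai pehve
Final line count: 6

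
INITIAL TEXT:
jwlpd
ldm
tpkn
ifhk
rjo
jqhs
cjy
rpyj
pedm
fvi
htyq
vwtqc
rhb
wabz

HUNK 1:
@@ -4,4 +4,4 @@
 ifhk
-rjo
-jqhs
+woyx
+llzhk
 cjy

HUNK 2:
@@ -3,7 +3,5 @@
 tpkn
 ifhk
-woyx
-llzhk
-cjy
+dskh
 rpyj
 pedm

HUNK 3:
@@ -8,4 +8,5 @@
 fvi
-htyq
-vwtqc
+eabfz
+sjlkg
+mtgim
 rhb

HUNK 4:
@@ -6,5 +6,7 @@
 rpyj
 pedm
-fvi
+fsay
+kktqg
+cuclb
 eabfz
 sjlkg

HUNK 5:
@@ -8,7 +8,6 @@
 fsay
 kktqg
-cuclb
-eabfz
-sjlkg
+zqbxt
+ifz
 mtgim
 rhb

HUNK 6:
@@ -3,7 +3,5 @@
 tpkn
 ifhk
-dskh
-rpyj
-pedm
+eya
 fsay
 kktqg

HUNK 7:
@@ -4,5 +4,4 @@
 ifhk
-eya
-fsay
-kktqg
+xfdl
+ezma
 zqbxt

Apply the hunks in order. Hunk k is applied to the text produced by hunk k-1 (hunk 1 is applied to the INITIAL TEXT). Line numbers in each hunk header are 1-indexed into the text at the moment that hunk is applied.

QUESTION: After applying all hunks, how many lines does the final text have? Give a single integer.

Hunk 1: at line 4 remove [rjo,jqhs] add [woyx,llzhk] -> 14 lines: jwlpd ldm tpkn ifhk woyx llzhk cjy rpyj pedm fvi htyq vwtqc rhb wabz
Hunk 2: at line 3 remove [woyx,llzhk,cjy] add [dskh] -> 12 lines: jwlpd ldm tpkn ifhk dskh rpyj pedm fvi htyq vwtqc rhb wabz
Hunk 3: at line 8 remove [htyq,vwtqc] add [eabfz,sjlkg,mtgim] -> 13 lines: jwlpd ldm tpkn ifhk dskh rpyj pedm fvi eabfz sjlkg mtgim rhb wabz
Hunk 4: at line 6 remove [fvi] add [fsay,kktqg,cuclb] -> 15 lines: jwlpd ldm tpkn ifhk dskh rpyj pedm fsay kktqg cuclb eabfz sjlkg mtgim rhb wabz
Hunk 5: at line 8 remove [cuclb,eabfz,sjlkg] add [zqbxt,ifz] -> 14 lines: jwlpd ldm tpkn ifhk dskh rpyj pedm fsay kktqg zqbxt ifz mtgim rhb wabz
Hunk 6: at line 3 remove [dskh,rpyj,pedm] add [eya] -> 12 lines: jwlpd ldm tpkn ifhk eya fsay kktqg zqbxt ifz mtgim rhb wabz
Hunk 7: at line 4 remove [eya,fsay,kktqg] add [xfdl,ezma] -> 11 lines: jwlpd ldm tpkn ifhk xfdl ezma zqbxt ifz mtgim rhb wabz
Final line count: 11

Answer: 11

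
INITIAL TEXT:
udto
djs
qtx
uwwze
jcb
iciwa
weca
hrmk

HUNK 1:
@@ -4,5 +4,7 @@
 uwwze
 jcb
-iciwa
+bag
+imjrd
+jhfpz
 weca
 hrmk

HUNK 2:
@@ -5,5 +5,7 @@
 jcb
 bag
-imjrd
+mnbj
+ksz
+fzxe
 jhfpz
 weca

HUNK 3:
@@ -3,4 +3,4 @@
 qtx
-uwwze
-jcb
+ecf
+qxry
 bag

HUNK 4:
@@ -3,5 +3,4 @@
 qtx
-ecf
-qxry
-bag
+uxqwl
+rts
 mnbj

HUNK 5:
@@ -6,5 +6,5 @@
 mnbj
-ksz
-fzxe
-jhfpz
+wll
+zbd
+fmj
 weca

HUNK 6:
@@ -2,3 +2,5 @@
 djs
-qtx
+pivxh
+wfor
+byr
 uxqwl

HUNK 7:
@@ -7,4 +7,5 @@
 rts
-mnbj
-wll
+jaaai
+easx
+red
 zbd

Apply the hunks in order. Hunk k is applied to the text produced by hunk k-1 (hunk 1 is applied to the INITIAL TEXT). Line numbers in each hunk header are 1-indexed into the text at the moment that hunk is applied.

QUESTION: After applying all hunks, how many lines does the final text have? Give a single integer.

Hunk 1: at line 4 remove [iciwa] add [bag,imjrd,jhfpz] -> 10 lines: udto djs qtx uwwze jcb bag imjrd jhfpz weca hrmk
Hunk 2: at line 5 remove [imjrd] add [mnbj,ksz,fzxe] -> 12 lines: udto djs qtx uwwze jcb bag mnbj ksz fzxe jhfpz weca hrmk
Hunk 3: at line 3 remove [uwwze,jcb] add [ecf,qxry] -> 12 lines: udto djs qtx ecf qxry bag mnbj ksz fzxe jhfpz weca hrmk
Hunk 4: at line 3 remove [ecf,qxry,bag] add [uxqwl,rts] -> 11 lines: udto djs qtx uxqwl rts mnbj ksz fzxe jhfpz weca hrmk
Hunk 5: at line 6 remove [ksz,fzxe,jhfpz] add [wll,zbd,fmj] -> 11 lines: udto djs qtx uxqwl rts mnbj wll zbd fmj weca hrmk
Hunk 6: at line 2 remove [qtx] add [pivxh,wfor,byr] -> 13 lines: udto djs pivxh wfor byr uxqwl rts mnbj wll zbd fmj weca hrmk
Hunk 7: at line 7 remove [mnbj,wll] add [jaaai,easx,red] -> 14 lines: udto djs pivxh wfor byr uxqwl rts jaaai easx red zbd fmj weca hrmk
Final line count: 14

Answer: 14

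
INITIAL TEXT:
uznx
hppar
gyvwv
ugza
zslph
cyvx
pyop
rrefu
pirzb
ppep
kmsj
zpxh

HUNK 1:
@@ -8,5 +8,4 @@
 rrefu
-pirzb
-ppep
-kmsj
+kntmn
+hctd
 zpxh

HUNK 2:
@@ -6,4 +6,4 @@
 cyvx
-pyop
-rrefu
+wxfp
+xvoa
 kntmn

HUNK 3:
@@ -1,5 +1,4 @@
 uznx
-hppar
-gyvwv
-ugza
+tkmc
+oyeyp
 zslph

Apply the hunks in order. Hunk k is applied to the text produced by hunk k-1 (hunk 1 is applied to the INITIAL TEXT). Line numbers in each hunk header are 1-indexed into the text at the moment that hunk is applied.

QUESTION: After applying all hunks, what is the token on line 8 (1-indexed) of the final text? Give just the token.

Hunk 1: at line 8 remove [pirzb,ppep,kmsj] add [kntmn,hctd] -> 11 lines: uznx hppar gyvwv ugza zslph cyvx pyop rrefu kntmn hctd zpxh
Hunk 2: at line 6 remove [pyop,rrefu] add [wxfp,xvoa] -> 11 lines: uznx hppar gyvwv ugza zslph cyvx wxfp xvoa kntmn hctd zpxh
Hunk 3: at line 1 remove [hppar,gyvwv,ugza] add [tkmc,oyeyp] -> 10 lines: uznx tkmc oyeyp zslph cyvx wxfp xvoa kntmn hctd zpxh
Final line 8: kntmn

Answer: kntmn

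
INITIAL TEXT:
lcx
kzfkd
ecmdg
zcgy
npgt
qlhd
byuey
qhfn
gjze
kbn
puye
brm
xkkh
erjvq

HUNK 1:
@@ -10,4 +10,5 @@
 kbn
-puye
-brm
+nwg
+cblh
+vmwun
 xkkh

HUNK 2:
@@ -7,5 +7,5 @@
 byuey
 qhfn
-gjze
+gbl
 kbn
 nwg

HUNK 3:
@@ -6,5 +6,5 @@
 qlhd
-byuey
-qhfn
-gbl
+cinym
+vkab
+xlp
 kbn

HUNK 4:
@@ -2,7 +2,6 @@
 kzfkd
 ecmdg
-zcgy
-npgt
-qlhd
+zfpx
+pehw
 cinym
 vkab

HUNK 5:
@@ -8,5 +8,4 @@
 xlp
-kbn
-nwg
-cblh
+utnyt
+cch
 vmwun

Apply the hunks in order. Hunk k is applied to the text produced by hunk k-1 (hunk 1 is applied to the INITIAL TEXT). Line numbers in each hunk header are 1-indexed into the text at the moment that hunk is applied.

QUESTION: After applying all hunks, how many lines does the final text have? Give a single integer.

Answer: 13

Derivation:
Hunk 1: at line 10 remove [puye,brm] add [nwg,cblh,vmwun] -> 15 lines: lcx kzfkd ecmdg zcgy npgt qlhd byuey qhfn gjze kbn nwg cblh vmwun xkkh erjvq
Hunk 2: at line 7 remove [gjze] add [gbl] -> 15 lines: lcx kzfkd ecmdg zcgy npgt qlhd byuey qhfn gbl kbn nwg cblh vmwun xkkh erjvq
Hunk 3: at line 6 remove [byuey,qhfn,gbl] add [cinym,vkab,xlp] -> 15 lines: lcx kzfkd ecmdg zcgy npgt qlhd cinym vkab xlp kbn nwg cblh vmwun xkkh erjvq
Hunk 4: at line 2 remove [zcgy,npgt,qlhd] add [zfpx,pehw] -> 14 lines: lcx kzfkd ecmdg zfpx pehw cinym vkab xlp kbn nwg cblh vmwun xkkh erjvq
Hunk 5: at line 8 remove [kbn,nwg,cblh] add [utnyt,cch] -> 13 lines: lcx kzfkd ecmdg zfpx pehw cinym vkab xlp utnyt cch vmwun xkkh erjvq
Final line count: 13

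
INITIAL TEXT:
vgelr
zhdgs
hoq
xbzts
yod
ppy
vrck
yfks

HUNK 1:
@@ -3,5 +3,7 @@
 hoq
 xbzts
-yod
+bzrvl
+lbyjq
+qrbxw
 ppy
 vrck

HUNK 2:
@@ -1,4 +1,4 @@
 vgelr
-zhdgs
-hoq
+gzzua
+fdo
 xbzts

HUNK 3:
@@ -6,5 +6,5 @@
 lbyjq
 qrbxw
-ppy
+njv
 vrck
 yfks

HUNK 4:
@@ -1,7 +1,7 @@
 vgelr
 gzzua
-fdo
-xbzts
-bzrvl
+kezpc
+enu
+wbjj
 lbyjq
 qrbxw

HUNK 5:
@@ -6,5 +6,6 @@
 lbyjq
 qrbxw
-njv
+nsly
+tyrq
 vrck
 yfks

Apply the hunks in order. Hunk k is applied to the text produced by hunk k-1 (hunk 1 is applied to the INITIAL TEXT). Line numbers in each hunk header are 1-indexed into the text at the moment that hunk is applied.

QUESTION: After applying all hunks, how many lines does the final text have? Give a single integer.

Hunk 1: at line 3 remove [yod] add [bzrvl,lbyjq,qrbxw] -> 10 lines: vgelr zhdgs hoq xbzts bzrvl lbyjq qrbxw ppy vrck yfks
Hunk 2: at line 1 remove [zhdgs,hoq] add [gzzua,fdo] -> 10 lines: vgelr gzzua fdo xbzts bzrvl lbyjq qrbxw ppy vrck yfks
Hunk 3: at line 6 remove [ppy] add [njv] -> 10 lines: vgelr gzzua fdo xbzts bzrvl lbyjq qrbxw njv vrck yfks
Hunk 4: at line 1 remove [fdo,xbzts,bzrvl] add [kezpc,enu,wbjj] -> 10 lines: vgelr gzzua kezpc enu wbjj lbyjq qrbxw njv vrck yfks
Hunk 5: at line 6 remove [njv] add [nsly,tyrq] -> 11 lines: vgelr gzzua kezpc enu wbjj lbyjq qrbxw nsly tyrq vrck yfks
Final line count: 11

Answer: 11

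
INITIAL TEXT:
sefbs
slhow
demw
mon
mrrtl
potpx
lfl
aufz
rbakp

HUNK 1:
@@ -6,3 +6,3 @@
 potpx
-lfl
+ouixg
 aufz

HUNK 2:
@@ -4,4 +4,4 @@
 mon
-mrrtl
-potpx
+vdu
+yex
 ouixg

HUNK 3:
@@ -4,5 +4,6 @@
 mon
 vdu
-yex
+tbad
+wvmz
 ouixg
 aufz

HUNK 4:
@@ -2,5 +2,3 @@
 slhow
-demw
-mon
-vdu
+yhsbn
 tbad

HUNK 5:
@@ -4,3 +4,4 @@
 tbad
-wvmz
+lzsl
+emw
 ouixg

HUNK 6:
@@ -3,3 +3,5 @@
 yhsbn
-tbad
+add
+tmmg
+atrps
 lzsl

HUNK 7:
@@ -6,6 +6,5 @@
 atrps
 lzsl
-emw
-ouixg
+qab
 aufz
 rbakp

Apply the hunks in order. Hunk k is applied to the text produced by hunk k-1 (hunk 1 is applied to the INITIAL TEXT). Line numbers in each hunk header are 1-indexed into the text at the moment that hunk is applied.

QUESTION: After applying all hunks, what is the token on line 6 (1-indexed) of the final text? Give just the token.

Hunk 1: at line 6 remove [lfl] add [ouixg] -> 9 lines: sefbs slhow demw mon mrrtl potpx ouixg aufz rbakp
Hunk 2: at line 4 remove [mrrtl,potpx] add [vdu,yex] -> 9 lines: sefbs slhow demw mon vdu yex ouixg aufz rbakp
Hunk 3: at line 4 remove [yex] add [tbad,wvmz] -> 10 lines: sefbs slhow demw mon vdu tbad wvmz ouixg aufz rbakp
Hunk 4: at line 2 remove [demw,mon,vdu] add [yhsbn] -> 8 lines: sefbs slhow yhsbn tbad wvmz ouixg aufz rbakp
Hunk 5: at line 4 remove [wvmz] add [lzsl,emw] -> 9 lines: sefbs slhow yhsbn tbad lzsl emw ouixg aufz rbakp
Hunk 6: at line 3 remove [tbad] add [add,tmmg,atrps] -> 11 lines: sefbs slhow yhsbn add tmmg atrps lzsl emw ouixg aufz rbakp
Hunk 7: at line 6 remove [emw,ouixg] add [qab] -> 10 lines: sefbs slhow yhsbn add tmmg atrps lzsl qab aufz rbakp
Final line 6: atrps

Answer: atrps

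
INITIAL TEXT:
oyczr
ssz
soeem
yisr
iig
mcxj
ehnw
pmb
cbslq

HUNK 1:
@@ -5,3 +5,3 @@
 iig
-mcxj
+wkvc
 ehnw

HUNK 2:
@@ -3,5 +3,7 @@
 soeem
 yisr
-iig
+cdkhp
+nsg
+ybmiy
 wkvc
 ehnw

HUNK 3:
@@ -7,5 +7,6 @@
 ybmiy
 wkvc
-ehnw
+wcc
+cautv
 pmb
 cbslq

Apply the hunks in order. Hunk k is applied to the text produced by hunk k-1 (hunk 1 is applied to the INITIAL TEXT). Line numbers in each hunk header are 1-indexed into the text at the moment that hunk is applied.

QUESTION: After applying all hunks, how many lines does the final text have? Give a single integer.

Answer: 12

Derivation:
Hunk 1: at line 5 remove [mcxj] add [wkvc] -> 9 lines: oyczr ssz soeem yisr iig wkvc ehnw pmb cbslq
Hunk 2: at line 3 remove [iig] add [cdkhp,nsg,ybmiy] -> 11 lines: oyczr ssz soeem yisr cdkhp nsg ybmiy wkvc ehnw pmb cbslq
Hunk 3: at line 7 remove [ehnw] add [wcc,cautv] -> 12 lines: oyczr ssz soeem yisr cdkhp nsg ybmiy wkvc wcc cautv pmb cbslq
Final line count: 12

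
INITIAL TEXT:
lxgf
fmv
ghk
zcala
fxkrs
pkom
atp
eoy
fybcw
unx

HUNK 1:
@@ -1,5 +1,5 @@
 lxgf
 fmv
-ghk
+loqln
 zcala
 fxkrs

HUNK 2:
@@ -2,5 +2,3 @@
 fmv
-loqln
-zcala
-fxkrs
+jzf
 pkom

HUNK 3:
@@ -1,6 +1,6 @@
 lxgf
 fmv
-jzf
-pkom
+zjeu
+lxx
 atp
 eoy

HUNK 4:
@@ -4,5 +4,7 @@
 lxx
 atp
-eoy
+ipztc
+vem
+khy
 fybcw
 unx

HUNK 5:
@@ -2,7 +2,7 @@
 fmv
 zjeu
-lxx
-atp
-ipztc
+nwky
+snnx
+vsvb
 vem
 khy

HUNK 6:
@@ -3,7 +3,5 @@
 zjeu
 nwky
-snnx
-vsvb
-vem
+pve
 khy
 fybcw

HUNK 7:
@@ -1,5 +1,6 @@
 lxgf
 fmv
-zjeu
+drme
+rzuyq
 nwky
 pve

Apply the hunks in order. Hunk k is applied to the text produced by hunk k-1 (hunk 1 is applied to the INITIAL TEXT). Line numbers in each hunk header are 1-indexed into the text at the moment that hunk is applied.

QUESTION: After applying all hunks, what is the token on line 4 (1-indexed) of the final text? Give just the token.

Hunk 1: at line 1 remove [ghk] add [loqln] -> 10 lines: lxgf fmv loqln zcala fxkrs pkom atp eoy fybcw unx
Hunk 2: at line 2 remove [loqln,zcala,fxkrs] add [jzf] -> 8 lines: lxgf fmv jzf pkom atp eoy fybcw unx
Hunk 3: at line 1 remove [jzf,pkom] add [zjeu,lxx] -> 8 lines: lxgf fmv zjeu lxx atp eoy fybcw unx
Hunk 4: at line 4 remove [eoy] add [ipztc,vem,khy] -> 10 lines: lxgf fmv zjeu lxx atp ipztc vem khy fybcw unx
Hunk 5: at line 2 remove [lxx,atp,ipztc] add [nwky,snnx,vsvb] -> 10 lines: lxgf fmv zjeu nwky snnx vsvb vem khy fybcw unx
Hunk 6: at line 3 remove [snnx,vsvb,vem] add [pve] -> 8 lines: lxgf fmv zjeu nwky pve khy fybcw unx
Hunk 7: at line 1 remove [zjeu] add [drme,rzuyq] -> 9 lines: lxgf fmv drme rzuyq nwky pve khy fybcw unx
Final line 4: rzuyq

Answer: rzuyq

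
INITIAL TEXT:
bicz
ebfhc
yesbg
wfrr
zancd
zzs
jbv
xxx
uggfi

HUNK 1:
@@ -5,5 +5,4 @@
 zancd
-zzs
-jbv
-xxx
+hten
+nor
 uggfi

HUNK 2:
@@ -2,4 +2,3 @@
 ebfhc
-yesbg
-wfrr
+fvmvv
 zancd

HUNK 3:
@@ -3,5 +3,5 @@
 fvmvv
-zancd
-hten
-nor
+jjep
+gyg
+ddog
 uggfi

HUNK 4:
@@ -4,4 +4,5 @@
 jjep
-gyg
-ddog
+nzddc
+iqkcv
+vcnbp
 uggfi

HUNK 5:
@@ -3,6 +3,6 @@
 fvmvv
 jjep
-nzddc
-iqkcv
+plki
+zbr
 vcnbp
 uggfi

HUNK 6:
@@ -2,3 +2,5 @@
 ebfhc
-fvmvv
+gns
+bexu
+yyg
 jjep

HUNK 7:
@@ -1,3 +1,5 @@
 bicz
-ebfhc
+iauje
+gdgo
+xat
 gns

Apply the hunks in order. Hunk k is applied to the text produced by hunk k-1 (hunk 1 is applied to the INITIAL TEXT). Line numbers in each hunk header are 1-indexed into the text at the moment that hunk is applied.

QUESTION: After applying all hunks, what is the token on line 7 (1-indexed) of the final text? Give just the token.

Answer: yyg

Derivation:
Hunk 1: at line 5 remove [zzs,jbv,xxx] add [hten,nor] -> 8 lines: bicz ebfhc yesbg wfrr zancd hten nor uggfi
Hunk 2: at line 2 remove [yesbg,wfrr] add [fvmvv] -> 7 lines: bicz ebfhc fvmvv zancd hten nor uggfi
Hunk 3: at line 3 remove [zancd,hten,nor] add [jjep,gyg,ddog] -> 7 lines: bicz ebfhc fvmvv jjep gyg ddog uggfi
Hunk 4: at line 4 remove [gyg,ddog] add [nzddc,iqkcv,vcnbp] -> 8 lines: bicz ebfhc fvmvv jjep nzddc iqkcv vcnbp uggfi
Hunk 5: at line 3 remove [nzddc,iqkcv] add [plki,zbr] -> 8 lines: bicz ebfhc fvmvv jjep plki zbr vcnbp uggfi
Hunk 6: at line 2 remove [fvmvv] add [gns,bexu,yyg] -> 10 lines: bicz ebfhc gns bexu yyg jjep plki zbr vcnbp uggfi
Hunk 7: at line 1 remove [ebfhc] add [iauje,gdgo,xat] -> 12 lines: bicz iauje gdgo xat gns bexu yyg jjep plki zbr vcnbp uggfi
Final line 7: yyg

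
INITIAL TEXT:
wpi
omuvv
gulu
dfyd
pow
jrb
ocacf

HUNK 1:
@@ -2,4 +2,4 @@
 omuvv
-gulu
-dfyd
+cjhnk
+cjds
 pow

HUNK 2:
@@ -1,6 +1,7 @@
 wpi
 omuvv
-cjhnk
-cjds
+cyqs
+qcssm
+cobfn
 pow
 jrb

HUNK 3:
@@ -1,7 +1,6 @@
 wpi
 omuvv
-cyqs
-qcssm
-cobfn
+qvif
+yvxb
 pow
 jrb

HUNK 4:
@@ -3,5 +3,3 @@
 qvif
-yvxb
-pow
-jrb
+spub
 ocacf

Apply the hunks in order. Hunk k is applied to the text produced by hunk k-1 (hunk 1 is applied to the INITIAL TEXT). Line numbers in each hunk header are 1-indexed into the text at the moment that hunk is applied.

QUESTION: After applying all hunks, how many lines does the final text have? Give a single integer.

Answer: 5

Derivation:
Hunk 1: at line 2 remove [gulu,dfyd] add [cjhnk,cjds] -> 7 lines: wpi omuvv cjhnk cjds pow jrb ocacf
Hunk 2: at line 1 remove [cjhnk,cjds] add [cyqs,qcssm,cobfn] -> 8 lines: wpi omuvv cyqs qcssm cobfn pow jrb ocacf
Hunk 3: at line 1 remove [cyqs,qcssm,cobfn] add [qvif,yvxb] -> 7 lines: wpi omuvv qvif yvxb pow jrb ocacf
Hunk 4: at line 3 remove [yvxb,pow,jrb] add [spub] -> 5 lines: wpi omuvv qvif spub ocacf
Final line count: 5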